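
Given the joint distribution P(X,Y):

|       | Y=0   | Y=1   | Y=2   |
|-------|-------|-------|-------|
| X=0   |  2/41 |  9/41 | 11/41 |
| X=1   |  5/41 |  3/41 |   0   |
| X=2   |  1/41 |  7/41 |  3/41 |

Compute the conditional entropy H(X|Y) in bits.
1.1868 bits

H(X|Y) = H(X,Y) - H(Y)

H(X,Y) = -Σ_{x,y} P(x,y) log₂ P(x,y). Per-cell terms -P(x,y)·log₂P(x,y):
  X=0: 0.21256, 0.48021, 0.50925
  X=1: 0.37020, 0.27604, 0.00000
  X=2: 0.13067, 0.43540, 0.27604
  (cells with P = 0 contribute 0)
Sum of the 9 terms: H(X,Y) = 2.6904 bits

Marginal of Y (column sums):
  P(Y=0) = 2/41 + 5/41 + 1/41 = 8/41
  P(Y=1) = 9/41 + 3/41 + 7/41 = 19/41
  P(Y=2) = 11/41 + 0 + 3/41 = 14/41
H(Y) = -[(8/41)·log₂(8/41) + (19/41)·log₂(19/41) + (14/41)·log₂(14/41)]
  = 0.46001 + 0.51422 + 0.52934 = 1.5036 bits

H(X|Y) = H(X,Y) - H(Y) = 2.6904 - 1.5036 = 1.1868 bits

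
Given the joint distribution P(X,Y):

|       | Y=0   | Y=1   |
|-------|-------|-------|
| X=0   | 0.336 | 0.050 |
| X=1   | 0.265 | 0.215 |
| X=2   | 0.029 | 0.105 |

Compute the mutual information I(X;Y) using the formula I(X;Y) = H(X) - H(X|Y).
0.1588 bits

I(X;Y) = H(X) - H(X|Y)

Marginal of X (row sums):
  P(X=0) = 0.336 + 0.050 = 0.386
  P(X=1) = 0.265 + 0.215 = 0.480
  P(X=2) = 0.029 + 0.105 = 0.134
H(X) = -[0.386·log₂(0.386) + 0.480·log₂(0.480) + 0.134·log₂(0.134)]
  = 0.530104 + 0.508269 + 0.388559 = 1.42693 bits

Marginal of Y (column sums):
  P(Y=0) = 0.336 + 0.265 + 0.029 = 0.630
  P(Y=1) = 0.050 + 0.215 + 0.105 = 0.370
H(X|Y) = Σ_y P(y)·H(X|Y=y):
  Y=0: P(Y=0) = 0.630, P(X|Y=0) = (8/15, 53/126, 29/630) → H(X|Y=0) = 1.213637
  Y=1: P(Y=1) = 0.370, P(X|Y=1) = (5/37, 43/74, 21/74) → H(X|Y=1) = 1.360976
H(X|Y) = 0.630·1.213637 + 0.370·1.360976 = 1.26815 bits

I(X;Y) = H(X) - H(X|Y) = 1.42693 - 1.26815 = 0.1588 bits

Cross-check via I(X;Y) = H(X) + H(Y) - H(X,Y): computing H(Y) from the column sums and H(X,Y) from the 6 cells in the same way gives H(Y) = 0.95067 bits and H(X,Y) = 2.21882 bits, so
I(X;Y) = 1.42693 + 0.95067 - 2.21882 = 0.1588 bits ✓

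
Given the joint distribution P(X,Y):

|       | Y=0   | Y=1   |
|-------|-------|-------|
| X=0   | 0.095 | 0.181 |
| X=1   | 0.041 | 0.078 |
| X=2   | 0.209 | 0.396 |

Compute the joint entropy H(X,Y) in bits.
2.2462 bits

H(X,Y) = -Σ_{x,y} P(x,y) log₂ P(x,y). Per-cell terms -P(x,y)·log₂P(x,y):
  X=0: 0.32261, 0.44633
  X=1: 0.18894, 0.28707
  X=2: 0.47201, 0.52923
Sum of the 6 terms: H(X,Y) = 2.2462 bits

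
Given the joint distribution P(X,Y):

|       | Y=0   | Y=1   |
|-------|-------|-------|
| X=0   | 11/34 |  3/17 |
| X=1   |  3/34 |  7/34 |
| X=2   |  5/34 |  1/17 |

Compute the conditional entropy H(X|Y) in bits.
1.4040 bits

H(X|Y) = H(X,Y) - H(Y)

H(X,Y) = -Σ_{x,y} P(x,y) log₂ P(x,y). Per-cell terms -P(x,y)·log₂P(x,y):
  X=0: 0.52672, 0.44162
  X=1: 0.30904, 0.46943
  X=2: 0.40670, 0.24044
Sum of the 6 terms: H(X,Y) = 2.39395 bits

Marginal of Y (column sums):
  P(Y=0) = 11/34 + 3/34 + 5/34 = 19/34
  P(Y=1) = 3/17 + 7/34 + 1/17 = 15/34
H(Y) = -[(19/34)·log₂(19/34) + (15/34)·log₂(15/34)]
  = 0.46915 + 0.52084 = 0.98999 bits

H(X|Y) = H(X,Y) - H(Y) = 2.39395 - 0.98999 = 1.4040 bits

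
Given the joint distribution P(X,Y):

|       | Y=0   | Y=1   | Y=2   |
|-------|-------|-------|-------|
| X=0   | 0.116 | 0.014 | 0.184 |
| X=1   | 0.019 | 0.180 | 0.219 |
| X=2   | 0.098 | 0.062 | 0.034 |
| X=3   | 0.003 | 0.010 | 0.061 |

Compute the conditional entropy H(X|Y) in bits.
1.5099 bits

H(X|Y) = H(X,Y) - H(Y)

H(X,Y) = -Σ_{x,y} P(x,y) log₂ P(x,y). Per-cell terms -P(x,y)·log₂P(x,y):
  X=0: 0.36051, 0.08622, 0.44937
  X=1: 0.10864, 0.44531, 0.47983
  X=2: 0.32841, 0.24872, 0.16586
  X=3: 0.02514, 0.06644, 0.24614
Sum of the 12 terms: H(X,Y) = 3.0106 bits

Marginal of Y (column sums):
  P(Y=0) = 0.116 + 0.019 + 0.098 + 0.003 = 0.236
  P(Y=1) = 0.014 + 0.180 + 0.062 + 0.010 = 0.266
  P(Y=2) = 0.184 + 0.219 + 0.034 + 0.061 = 0.498
H(Y) = -[0.236·log₂(0.236) + 0.266·log₂(0.266) + 0.498·log₂(0.498)]
  = 0.49162 + 0.50819 + 0.50088 = 1.5007 bits

H(X|Y) = H(X,Y) - H(Y) = 3.0106 - 1.5007 = 1.5099 bits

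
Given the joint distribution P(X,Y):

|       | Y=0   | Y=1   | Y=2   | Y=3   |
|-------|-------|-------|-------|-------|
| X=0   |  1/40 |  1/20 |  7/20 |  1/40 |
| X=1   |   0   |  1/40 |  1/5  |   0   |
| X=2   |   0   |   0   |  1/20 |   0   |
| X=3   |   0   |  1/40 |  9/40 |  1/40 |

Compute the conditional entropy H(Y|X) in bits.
0.8452 bits

H(Y|X) = H(X,Y) - H(X)

H(X,Y) = -Σ_{x,y} P(x,y) log₂ P(x,y). Per-cell terms -P(x,y)·log₂P(x,y):
  X=0: 0.13305, 0.21610, 0.53010, 0.13305
  X=1: 0.00000, 0.13305, 0.46439, 0.00000
  X=2: 0.00000, 0.00000, 0.21610, 0.00000
  X=3: 0.00000, 0.13305, 0.48420, 0.13305
  (cells with P = 0 contribute 0)
Sum of the 16 terms: H(X,Y) = 2.5761 bits

Marginal of X (row sums):
  P(X=0) = 1/40 + 1/20 + 7/20 + 1/40 = 9/20
  P(X=1) = 0 + 1/40 + 1/5 + 0 = 9/40
  P(X=2) = 0 + 0 + 1/20 + 0 = 1/20
  P(X=3) = 0 + 1/40 + 9/40 + 1/40 = 11/40
H(X) = -[(9/20)·log₂(9/20) + (9/40)·log₂(9/40) + (1/20)·log₂(1/20) + (11/40)·log₂(11/40)]
  = 0.51840 + 0.48420 + 0.21610 + 0.51219 = 1.7309 bits

H(Y|X) = H(X,Y) - H(X) = 2.5761 - 1.7309 = 0.8452 bits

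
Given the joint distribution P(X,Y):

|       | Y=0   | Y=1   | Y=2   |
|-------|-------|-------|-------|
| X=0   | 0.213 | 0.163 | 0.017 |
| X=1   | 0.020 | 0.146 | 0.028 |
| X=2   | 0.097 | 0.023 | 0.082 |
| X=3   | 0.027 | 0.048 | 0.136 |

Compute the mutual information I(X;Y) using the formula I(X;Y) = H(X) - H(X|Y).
0.3417 bits

I(X;Y) = H(X) - H(X|Y)

Marginal of X (row sums):
  P(X=0) = 0.213 + 0.163 + 0.017 = 0.393
  P(X=1) = 0.020 + 0.146 + 0.028 = 0.194
  P(X=2) = 0.097 + 0.023 + 0.082 = 0.202
  P(X=3) = 0.027 + 0.048 + 0.136 = 0.211
H(X) = -[0.393·log₂(0.393) + 0.194·log₂(0.194) + 0.202·log₂(0.202) + 0.211·log₂(0.211)]
  = 0.52953 + 0.45898 + 0.46613 + 0.47363 = 1.9283 bits

Marginal of Y (column sums):
  P(Y=0) = 0.213 + 0.020 + 0.097 + 0.027 = 0.357
  P(Y=1) = 0.163 + 0.146 + 0.023 + 0.048 = 0.380
  P(Y=2) = 0.017 + 0.028 + 0.082 + 0.136 = 0.263
H(X|Y) = Σ_y P(y)·H(X|Y=y):
  Y=0: P(Y=0) = 0.357, P(X|Y=0) = (71/119, 20/357, 97/357, 9/119) → H(X|Y=0) = 1.46996
  Y=1: P(Y=1) = 0.380, P(X|Y=1) = (163/380, 73/190, 23/380, 12/95) → H(X|Y=1) = 1.67597
  Y=2: P(Y=2) = 0.263, P(X|Y=2) = (17/263, 28/263, 82/263, 136/263) → H(X|Y=2) = 1.61570
H(X|Y) = 0.357·1.46996 + 0.380·1.67597 + 0.263·1.61570 = 1.5866 bits

I(X;Y) = H(X) - H(X|Y) = 1.9283 - 1.5866 = 0.3417 bits

Cross-check via I(X;Y) = H(X) + H(Y) - H(X,Y): computing H(Y) from the column sums and H(X,Y) from the 12 cells in the same way gives H(Y) = 1.5677 bits and H(X,Y) = 3.1543 bits, so
I(X;Y) = 1.9283 + 1.5677 - 3.1543 = 0.3417 bits ✓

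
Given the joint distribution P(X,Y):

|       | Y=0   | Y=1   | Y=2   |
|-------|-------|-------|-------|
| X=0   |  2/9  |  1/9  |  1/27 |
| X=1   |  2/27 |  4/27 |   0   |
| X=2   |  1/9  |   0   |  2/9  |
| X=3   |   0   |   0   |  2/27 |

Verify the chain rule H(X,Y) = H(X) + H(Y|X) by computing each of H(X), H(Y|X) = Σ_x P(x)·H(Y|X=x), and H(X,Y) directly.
H(X) = 1.8194 bits, H(Y|X) = 0.9900 bits, H(X,Y) = 2.8094 bits

Marginal of X (row sums):
  P(X=0) = 2/9 + 1/9 + 1/27 = 10/27
  P(X=1) = 2/27 + 4/27 + 0 = 2/9
  P(X=2) = 1/9 + 0 + 2/9 = 1/3
  P(X=3) = 0 + 0 + 2/27 = 2/27
H(X) = -[(10/27)·log₂(10/27) + (2/9)·log₂(2/9) + (1/3)·log₂(1/3) + (2/27)·log₂(2/27)]
  = 0.53073 + 0.48221 + 0.52832 + 0.27814 = 1.8194 bits

H(Y|X) = Σ_x P(x)·H(Y|X=x):
  X=0: P(X=0) = 10/27, P(Y|X=0) = (3/5, 3/10, 1/10) → H(Y|X=0) = 1.29546
  X=1: P(X=1) = 2/9, P(Y|X=1) = (1/3, 2/3, 0) → H(Y|X=1) = 0.91830
  X=2: P(X=2) = 1/3, P(Y|X=2) = (1/3, 0, 2/3) → H(Y|X=2) = 0.91830
  X=3: P(X=3) = 2/27, P(Y|X=3) = (0, 0, 1) → H(Y|X=3) = 0.00000
H(Y|X) = (10/27)·1.29546 + (2/9)·0.91830 + (1/3)·0.91830 + (2/27)·0.00000 = 0.9900 bits

H(X,Y) = -Σ_{x,y} P(x,y) log₂ P(x,y). Per-cell terms -P(x,y)·log₂P(x,y):
  X=0: 0.48221, 0.35221, 0.17611
  X=1: 0.27814, 0.40813, 0.00000
  X=2: 0.35221, 0.00000, 0.48221
  X=3: 0.00000, 0.00000, 0.27814
  (cells with P = 0 contribute 0)
Sum of the 12 terms: H(X,Y) = 2.8094 bits

Chain rule check:
  H(X) + H(Y|X) = 1.8194 + 0.9900 = 2.8094 bits
  H(X,Y) = 2.8094 bits
✓ Chain rule verified.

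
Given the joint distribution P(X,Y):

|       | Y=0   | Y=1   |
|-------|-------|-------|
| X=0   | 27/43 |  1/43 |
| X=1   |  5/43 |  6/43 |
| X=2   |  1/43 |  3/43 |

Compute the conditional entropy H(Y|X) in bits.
0.4745 bits

H(Y|X) = H(X,Y) - H(X)

H(X,Y) = -Σ_{x,y} P(x,y) log₂ P(x,y). Per-cell terms -P(x,y)·log₂P(x,y):
  X=0: 0.42156, 0.12619
  X=1: 0.36097, 0.39646
  X=2: 0.12619, 0.26800
Sum of the 6 terms: H(X,Y) = 1.6994 bits

Marginal of X (row sums):
  P(X=0) = 27/43 + 1/43 = 28/43
  P(X=1) = 5/43 + 6/43 = 11/43
  P(X=2) = 1/43 + 3/43 = 4/43
H(X) = -[(28/43)·log₂(28/43) + (11/43)·log₂(11/43) + (4/43)·log₂(4/43)]
  = 0.40301 + 0.50314 + 0.31872 = 1.2249 bits

H(Y|X) = H(X,Y) - H(X) = 1.6994 - 1.2249 = 0.4745 bits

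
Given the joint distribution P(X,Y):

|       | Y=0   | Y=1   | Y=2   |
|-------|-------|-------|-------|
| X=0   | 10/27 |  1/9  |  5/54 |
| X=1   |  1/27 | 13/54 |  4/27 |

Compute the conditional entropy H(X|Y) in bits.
0.7270 bits

H(X|Y) = H(X,Y) - H(Y)

H(X,Y) = -Σ_{x,y} P(x,y) log₂ P(x,y). Per-cell terms -P(x,y)·log₂P(x,y):
  X=0: 0.5307, 0.3522, 0.3179
  X=1: 0.1761, 0.4946, 0.4081
Sum of the 6 terms: H(X,Y) = 2.2796 bits

Marginal of Y (column sums):
  P(Y=0) = 10/27 + 1/27 = 11/27
  P(Y=1) = 1/9 + 13/54 = 19/54
  P(Y=2) = 5/54 + 4/27 = 13/54
H(Y) = -[(11/27)·log₂(11/27) + (19/54)·log₂(19/54) + (13/54)·log₂(13/54)]
  = 0.5278 + 0.5302 + 0.4946 = 1.5526 bits

H(X|Y) = H(X,Y) - H(Y) = 2.2796 - 1.5526 = 0.7270 bits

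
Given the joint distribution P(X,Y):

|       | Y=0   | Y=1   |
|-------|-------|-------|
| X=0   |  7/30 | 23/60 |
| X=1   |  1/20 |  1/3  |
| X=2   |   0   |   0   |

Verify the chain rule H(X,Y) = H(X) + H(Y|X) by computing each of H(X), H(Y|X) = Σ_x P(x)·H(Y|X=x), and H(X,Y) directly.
H(X) = 0.9604 bits, H(Y|X) = 0.8042 bits, H(X,Y) = 1.7646 bits

Marginal of X (row sums):
  P(X=0) = 7/30 + 23/60 = 37/60
  P(X=1) = 1/20 + 1/3 = 23/60
  P(X=2) = 0 + 0 = 0
H(X) = -[(37/60)·log₂(37/60) + (23/60)·log₂(23/60)]   (outcomes with P = 0 contribute 0)
  = 0.4301 + 0.5303 = 0.9604 bits

H(Y|X) = Σ_x P(x)·H(Y|X=x):
  X=0: P(X=0) = 37/60, P(Y|X=0) = (14/37, 23/37) → H(Y|X=0) = 0.9569
  X=1: P(X=1) = 23/60, P(Y|X=1) = (3/23, 20/23) → H(Y|X=1) = 0.5586
  X=2: P(X=2) = 0 → contributes 0
H(Y|X) = (37/60)·0.9569 + (23/60)·0.5586 = 0.8042 bits

H(X,Y) = -Σ_{x,y} P(x,y) log₂ P(x,y). Per-cell terms -P(x,y)·log₂P(x,y):
  X=0: 0.4899, 0.5303
  X=1: 0.2161, 0.5283
  X=2: 0.0000, 0.0000
  (cells with P = 0 contribute 0)
Sum of the 6 terms: H(X,Y) = 1.7646 bits

Chain rule check:
  H(X) + H(Y|X) = 0.9604 + 0.8042 = 1.7646 bits
  H(X,Y) = 1.7646 bits
✓ Chain rule verified.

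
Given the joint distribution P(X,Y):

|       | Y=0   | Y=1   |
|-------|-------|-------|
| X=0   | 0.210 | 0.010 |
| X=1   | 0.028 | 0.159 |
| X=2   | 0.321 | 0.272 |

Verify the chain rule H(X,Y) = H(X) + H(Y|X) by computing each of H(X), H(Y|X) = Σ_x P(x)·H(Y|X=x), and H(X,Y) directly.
H(X) = 1.3800 bits, H(Y|X) = 0.7627 bits, H(X,Y) = 2.1426 bits

Marginal of X (row sums):
  P(X=0) = 0.210 + 0.010 = 0.220
  P(X=1) = 0.028 + 0.159 = 0.187
  P(X=2) = 0.321 + 0.272 = 0.593
H(X) = -[0.220·log₂(0.220) + 0.187·log₂(0.187) + 0.593·log₂(0.593)]
  = 0.48057 + 0.45233 + 0.44706 = 1.3800 bits

H(Y|X) = Σ_x P(x)·H(Y|X=x):
  X=0: P(X=0) = 0.220, P(Y|X=0) = (21/22, 1/22) → H(Y|X=0) = 0.26676
  X=1: P(X=1) = 0.187, P(Y|X=1) = (28/187, 159/187) → H(Y|X=1) = 0.60917
  X=2: P(X=2) = 0.593, P(Y|X=2) = (321/593, 272/593) → H(Y|X=2) = 0.99507
H(Y|X) = 0.220·0.26676 + 0.187·0.60917 + 0.593·0.99507 = 0.7627 bits

H(X,Y) = -Σ_{x,y} P(x,y) log₂ P(x,y). Per-cell terms -P(x,y)·log₂P(x,y):
  X=0: 0.47282, 0.06644
  X=1: 0.14444, 0.42181
  X=2: 0.52623, 0.51090
Sum of the 6 terms: H(X,Y) = 2.1426 bits

Chain rule check:
  H(X) + H(Y|X) = 1.3800 + 0.7627 = 2.1427 bits
  H(X,Y) = 2.1426 bits
✓ Chain rule verified (Δ = 0.0001 is 4-dp rounding noise: each of the three values was rounded independently).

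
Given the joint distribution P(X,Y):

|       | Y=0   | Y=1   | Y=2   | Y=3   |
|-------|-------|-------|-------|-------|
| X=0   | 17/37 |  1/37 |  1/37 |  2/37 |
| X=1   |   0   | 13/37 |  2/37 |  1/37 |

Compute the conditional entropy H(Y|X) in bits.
0.9364 bits

H(Y|X) = H(X,Y) - H(X)

H(X,Y) = -Σ_{x,y} P(x,y) log₂ P(x,y). Per-cell terms -P(x,y)·log₂P(x,y):
  X=0: 0.51551, 0.14080, 0.14080, 0.22754
  X=1: 0.00000, 0.53019, 0.22754, 0.14080
  (cells with P = 0 contribute 0)
Sum of the 8 terms: H(X,Y) = 1.9232 bits

Marginal of X (row sums):
  P(X=0) = 17/37 + 1/37 + 1/37 + 2/37 = 21/37
  P(X=1) = 0 + 13/37 + 2/37 + 1/37 = 16/37
H(X) = -[(21/37)·log₂(21/37) + (16/37)·log₂(16/37)]
  = 0.46378 + 0.52301 = 0.9868 bits

H(Y|X) = H(X,Y) - H(X) = 1.9232 - 0.9868 = 0.9364 bits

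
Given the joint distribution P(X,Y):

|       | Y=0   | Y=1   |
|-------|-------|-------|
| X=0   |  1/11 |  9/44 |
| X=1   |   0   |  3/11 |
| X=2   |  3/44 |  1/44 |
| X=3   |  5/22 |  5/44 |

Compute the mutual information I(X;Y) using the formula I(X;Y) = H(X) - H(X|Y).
0.3125 bits

I(X;Y) = H(X) - H(X|Y)

Marginal of X (row sums):
  P(X=0) = 1/11 + 9/44 = 13/44
  P(X=1) = 0 + 3/11 = 3/11
  P(X=2) = 3/44 + 1/44 = 1/11
  P(X=3) = 5/22 + 5/44 = 15/44
H(X) = -[(13/44)·log₂(13/44) + (3/11)·log₂(3/11) + (1/11)·log₂(1/11) + (15/44)·log₂(15/44)]
  = 0.5197 + 0.5112 + 0.3145 + 0.5293 = 1.8747 bits

Marginal of Y (column sums):
  P(Y=0) = 1/11 + 0 + 3/44 + 5/22 = 17/44
  P(Y=1) = 9/44 + 3/11 + 1/44 + 5/44 = 27/44
H(X|Y) = Σ_y P(y)·H(X|Y=y):
  Y=0: P(Y=0) = 17/44, P(X|Y=0) = (4/17, 0, 3/17, 10/17) → H(X|Y=0) = 1.3831
  Y=1: P(Y=1) = 27/44, P(X|Y=1) = (1/3, 4/9, 1/27, 5/27) → H(X|Y=1) = 1.6749
H(X|Y) = (17/44)·1.3831 + (27/44)·1.6749 = 1.5622 bits

I(X;Y) = H(X) - H(X|Y) = 1.8747 - 1.5622 = 0.3125 bits

Cross-check via I(X;Y) = H(X) + H(Y) - H(X,Y): computing H(Y) from the column sums and H(X,Y) from the 8 cells in the same way gives H(Y) = 0.9624 bits and H(X,Y) = 2.5246 bits, so
I(X;Y) = 1.8747 + 0.9624 - 2.5246 = 0.3125 bits ✓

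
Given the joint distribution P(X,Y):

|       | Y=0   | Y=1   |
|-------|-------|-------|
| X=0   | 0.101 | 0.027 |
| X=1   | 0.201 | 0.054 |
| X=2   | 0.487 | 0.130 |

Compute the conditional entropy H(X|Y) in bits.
1.3122 bits

H(X|Y) = H(X,Y) - H(Y)

H(X,Y) = -Σ_{x,y} P(x,y) log₂ P(x,y). Per-cell terms -P(x,y)·log₂P(x,y):
  X=0: 0.3341, 0.1407
  X=1: 0.4653, 0.2274
  X=2: 0.5055, 0.3826
Sum of the 6 terms: H(X,Y) = 2.0556 bits

Marginal of Y (column sums):
  P(Y=0) = 0.101 + 0.201 + 0.487 = 0.789
  P(Y=1) = 0.027 + 0.054 + 0.130 = 0.211
H(Y) = -[0.789·log₂(0.789) + 0.211·log₂(0.211)]
  = 0.2698 + 0.4736 = 0.7434 bits

H(X|Y) = H(X,Y) - H(Y) = 2.0556 - 0.7434 = 1.3122 bits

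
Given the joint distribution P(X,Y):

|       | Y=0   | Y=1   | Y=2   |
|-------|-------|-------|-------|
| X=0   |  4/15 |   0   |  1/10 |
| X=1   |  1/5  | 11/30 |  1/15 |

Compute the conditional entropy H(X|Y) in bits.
0.6216 bits

H(X|Y) = H(X,Y) - H(Y)

H(X,Y) = -Σ_{x,y} P(x,y) log₂ P(x,y). Per-cell terms -P(x,y)·log₂P(x,y):
  X=0: 0.50850, 0.00000, 0.33219
  X=1: 0.46439, 0.53073, 0.26046
  (cells with P = 0 contribute 0)
Sum of the 6 terms: H(X,Y) = 2.0963 bits

Marginal of Y (column sums):
  P(Y=0) = 4/15 + 1/5 = 7/15
  P(Y=1) = 0 + 11/30 = 11/30
  P(Y=2) = 1/10 + 1/15 = 1/6
H(Y) = -[(7/15)·log₂(7/15) + (11/30)·log₂(11/30) + (1/6)·log₂(1/6)]
  = 0.51312 + 0.53073 + 0.43083 = 1.4747 bits

H(X|Y) = H(X,Y) - H(Y) = 2.0963 - 1.4747 = 0.6216 bits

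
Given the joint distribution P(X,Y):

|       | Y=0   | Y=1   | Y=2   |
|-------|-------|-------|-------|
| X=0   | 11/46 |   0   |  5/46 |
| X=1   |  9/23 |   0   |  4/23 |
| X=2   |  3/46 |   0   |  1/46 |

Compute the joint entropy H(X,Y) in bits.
2.1871 bits

H(X,Y) = -Σ_{x,y} P(x,y) log₂ P(x,y). Per-cell terms -P(x,y)·log₂P(x,y):
  X=0: 0.49360, 0.00000, 0.34800
  X=1: 0.52968, 0.00000, 0.43888
  X=2: 0.25687, 0.00000, 0.12008
  (cells with P = 0 contribute 0)
Sum of the 9 terms: H(X,Y) = 2.1871 bits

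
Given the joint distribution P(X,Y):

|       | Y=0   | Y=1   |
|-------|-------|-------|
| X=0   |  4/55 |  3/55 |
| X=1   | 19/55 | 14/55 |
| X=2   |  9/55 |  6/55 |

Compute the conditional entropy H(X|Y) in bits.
1.3315 bits

H(X|Y) = H(X,Y) - H(Y)

H(X,Y) = -Σ_{x,y} P(x,y) log₂ P(x,y). Per-cell terms -P(x,y)·log₂P(x,y):
  X=0: 0.2750, 0.2289
  X=1: 0.5297, 0.5025
  X=2: 0.4273, 0.3487
Sum of the 6 terms: H(X,Y) = 2.3121 bits

Marginal of Y (column sums):
  P(Y=0) = 4/55 + 19/55 + 9/55 = 32/55
  P(Y=1) = 3/55 + 14/55 + 6/55 = 23/55
H(Y) = -[(32/55)·log₂(32/55) + (23/55)·log₂(23/55)]
  = 0.4546 + 0.5260 = 0.9806 bits

H(X|Y) = H(X,Y) - H(Y) = 2.3121 - 0.9806 = 1.3315 bits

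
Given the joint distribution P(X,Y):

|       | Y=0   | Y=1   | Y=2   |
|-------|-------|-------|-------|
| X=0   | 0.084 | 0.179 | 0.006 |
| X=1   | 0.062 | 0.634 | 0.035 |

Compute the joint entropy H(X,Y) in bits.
1.6235 bits

H(X,Y) = -Σ_{x,y} P(x,y) log₂ P(x,y). Per-cell terms -P(x,y)·log₂P(x,y):
  X=0: 0.30017, 0.44427, 0.04428
  X=1: 0.24872, 0.41682, 0.16928
Sum of the 6 terms: H(X,Y) = 1.6235 bits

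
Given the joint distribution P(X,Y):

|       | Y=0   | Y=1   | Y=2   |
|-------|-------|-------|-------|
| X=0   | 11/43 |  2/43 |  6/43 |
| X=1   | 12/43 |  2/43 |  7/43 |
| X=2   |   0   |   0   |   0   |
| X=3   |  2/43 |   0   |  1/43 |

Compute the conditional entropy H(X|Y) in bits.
1.2829 bits

H(X|Y) = H(X,Y) - H(Y)

H(X,Y) = -Σ_{x,y} P(x,y) log₂ P(x,y). Per-cell terms -P(x,y)·log₂P(x,y):
  X=0: 0.50314, 0.20587, 0.39646
  X=1: 0.51385, 0.20587, 0.42633
  X=2: 0.00000, 0.00000, 0.00000
  X=3: 0.20587, 0.00000, 0.12619
  (cells with P = 0 contribute 0)
Sum of the 12 terms: H(X,Y) = 2.5836 bits

Marginal of Y (column sums):
  P(Y=0) = 11/43 + 12/43 + 0 + 2/43 = 25/43
  P(Y=1) = 2/43 + 2/43 + 0 + 0 = 4/43
  P(Y=2) = 6/43 + 7/43 + 0 + 1/43 = 14/43
H(Y) = -[(25/43)·log₂(25/43) + (4/43)·log₂(4/43) + (14/43)·log₂(14/43)]
  = 0.45489 + 0.31872 + 0.52709 = 1.3007 bits

H(X|Y) = H(X,Y) - H(Y) = 2.5836 - 1.3007 = 1.2829 bits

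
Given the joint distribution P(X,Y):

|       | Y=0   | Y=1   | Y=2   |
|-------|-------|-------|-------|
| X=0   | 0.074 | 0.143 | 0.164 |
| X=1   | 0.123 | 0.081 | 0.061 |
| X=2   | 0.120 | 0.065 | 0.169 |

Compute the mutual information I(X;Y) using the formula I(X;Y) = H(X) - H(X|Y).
0.0654 bits

I(X;Y) = H(X) - H(X|Y)

Marginal of X (row sums):
  P(X=0) = 0.074 + 0.143 + 0.164 = 0.381
  P(X=1) = 0.123 + 0.081 + 0.061 = 0.265
  P(X=2) = 0.120 + 0.065 + 0.169 = 0.354
H(X) = -[0.381·log₂(0.381) + 0.265·log₂(0.265) + 0.354·log₂(0.354)]
  = 0.5304 + 0.5077 + 0.5304 = 1.5685 bits

Marginal of Y (column sums):
  P(Y=0) = 0.074 + 0.123 + 0.120 = 0.317
  P(Y=1) = 0.143 + 0.081 + 0.065 = 0.289
  P(Y=2) = 0.164 + 0.061 + 0.169 = 0.394
H(X|Y) = Σ_y P(y)·H(X|Y=y):
  Y=0: P(Y=0) = 0.317, P(X|Y=0) = (74/317, 123/317, 120/317) → H(X|Y=0) = 1.5504
  Y=1: P(Y=1) = 0.289, P(X|Y=1) = (143/289, 81/289, 65/289) → H(X|Y=1) = 1.5007
  Y=2: P(Y=2) = 0.394, P(X|Y=2) = (82/197, 61/394, 169/394) → H(X|Y=2) = 1.4668
H(X|Y) = 0.317·1.5504 + 0.289·1.5007 + 0.394·1.4668 = 1.5031 bits

I(X;Y) = H(X) - H(X|Y) = 1.5685 - 1.5031 = 0.0654 bits

Cross-check via I(X;Y) = H(X) + H(Y) - H(X,Y): computing H(Y) from the column sums and H(X,Y) from the 9 cells in the same way gives H(Y) = 1.5724 bits and H(X,Y) = 3.0755 bits, so
I(X;Y) = 1.5685 + 1.5724 - 3.0755 = 0.0654 bits ✓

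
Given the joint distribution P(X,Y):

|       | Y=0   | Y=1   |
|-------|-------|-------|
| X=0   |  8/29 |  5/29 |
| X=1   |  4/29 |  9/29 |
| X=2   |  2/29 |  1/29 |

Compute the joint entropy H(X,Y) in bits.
2.3015 bits

H(X,Y) = -Σ_{x,y} P(x,y) log₂ P(x,y). Per-cell terms -P(x,y)·log₂P(x,y):
  X=0: 0.5125, 0.4373
  X=1: 0.3942, 0.5239
  X=2: 0.2661, 0.1675
Sum of the 6 terms: H(X,Y) = 2.3015 bits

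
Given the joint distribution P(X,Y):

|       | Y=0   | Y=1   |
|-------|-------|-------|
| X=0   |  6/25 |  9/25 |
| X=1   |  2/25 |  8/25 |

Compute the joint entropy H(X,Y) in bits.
1.8423 bits

H(X,Y) = -Σ_{x,y} P(x,y) log₂ P(x,y). Per-cell terms -P(x,y)·log₂P(x,y):
  X=0: 0.49413, 0.53062
  X=1: 0.29151, 0.52603
Sum of the 4 terms: H(X,Y) = 1.8423 bits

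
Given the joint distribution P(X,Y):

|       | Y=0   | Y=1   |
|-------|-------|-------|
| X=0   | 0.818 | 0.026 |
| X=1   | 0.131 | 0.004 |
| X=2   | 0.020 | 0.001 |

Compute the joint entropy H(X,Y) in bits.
0.9128 bits

H(X,Y) = -Σ_{x,y} P(x,y) log₂ P(x,y). Per-cell terms -P(x,y)·log₂P(x,y):
  X=0: 0.23708, 0.13690
  X=1: 0.38414, 0.03186
  X=2: 0.11288, 0.00997
Sum of the 6 terms: H(X,Y) = 0.9128 bits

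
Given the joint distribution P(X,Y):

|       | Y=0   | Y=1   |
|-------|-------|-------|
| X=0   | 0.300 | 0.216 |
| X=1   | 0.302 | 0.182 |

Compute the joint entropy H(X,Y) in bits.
1.9677 bits

H(X,Y) = -Σ_{x,y} P(x,y) log₂ P(x,y). Per-cell terms -P(x,y)·log₂P(x,y):
  X=0: 0.52109, 0.47755
  X=1: 0.52167, 0.44735
Sum of the 4 terms: H(X,Y) = 1.9677 bits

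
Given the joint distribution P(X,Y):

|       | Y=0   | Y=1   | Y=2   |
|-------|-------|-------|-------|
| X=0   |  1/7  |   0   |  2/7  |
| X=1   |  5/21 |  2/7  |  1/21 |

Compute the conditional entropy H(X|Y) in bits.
0.5608 bits

H(X|Y) = H(X,Y) - H(Y)

H(X,Y) = -Σ_{x,y} P(x,y) log₂ P(x,y). Per-cell terms -P(x,y)·log₂P(x,y):
  X=0: 0.40105, 0.00000, 0.51639
  X=1: 0.49295, 0.51639, 0.20916
  (cells with P = 0 contribute 0)
Sum of the 6 terms: H(X,Y) = 2.1359 bits

Marginal of Y (column sums):
  P(Y=0) = 1/7 + 5/21 = 8/21
  P(Y=1) = 0 + 2/7 = 2/7
  P(Y=2) = 2/7 + 1/21 = 1/3
H(Y) = -[(8/21)·log₂(8/21) + (2/7)·log₂(2/7) + (1/3)·log₂(1/3)]
  = 0.53041 + 0.51639 + 0.52832 = 1.5751 bits

H(X|Y) = H(X,Y) - H(Y) = 2.1359 - 1.5751 = 0.5608 bits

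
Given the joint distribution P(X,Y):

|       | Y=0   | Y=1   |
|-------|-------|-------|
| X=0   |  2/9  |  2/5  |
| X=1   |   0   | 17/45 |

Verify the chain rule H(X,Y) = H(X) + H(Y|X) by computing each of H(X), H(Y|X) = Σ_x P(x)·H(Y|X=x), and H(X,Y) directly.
H(X) = 0.9565 bits, H(Y|X) = 0.5851 bits, H(X,Y) = 1.5415 bits

Marginal of X (row sums):
  P(X=0) = 2/9 + 2/5 = 28/45
  P(X=1) = 0 + 17/45 = 17/45
H(X) = -[(28/45)·log₂(28/45) + (17/45)·log₂(17/45)]
  = 0.42591 + 0.53055 = 0.9565 bits

H(Y|X) = Σ_x P(x)·H(Y|X=x):
  X=0: P(X=0) = 28/45, P(Y|X=0) = (5/14, 9/14) → H(Y|X=0) = 0.94029
  X=1: P(X=1) = 17/45, P(Y|X=1) = (0, 1) → H(Y|X=1) = 0.00000
H(Y|X) = (28/45)·0.94029 + (17/45)·0.00000 = 0.5851 bits

H(X,Y) = -Σ_{x,y} P(x,y) log₂ P(x,y). Per-cell terms -P(x,y)·log₂P(x,y):
  X=0: 0.48221, 0.52877
  X=1: 0.00000, 0.53055
  (cells with P = 0 contribute 0)
Sum of the 4 terms: H(X,Y) = 1.5415 bits

Chain rule check:
  H(X) + H(Y|X) = 0.9565 + 0.5851 = 1.5416 bits
  H(X,Y) = 1.5415 bits
✓ Chain rule verified (Δ = 0.0001 is 4-dp rounding noise: each of the three values was rounded independently).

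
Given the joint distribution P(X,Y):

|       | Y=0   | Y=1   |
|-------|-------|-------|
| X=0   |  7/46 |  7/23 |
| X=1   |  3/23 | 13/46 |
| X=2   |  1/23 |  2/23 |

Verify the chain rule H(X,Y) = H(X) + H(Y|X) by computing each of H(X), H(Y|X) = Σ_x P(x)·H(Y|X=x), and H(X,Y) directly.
H(X) = 1.4266 bits, H(Y|X) = 0.9106 bits, H(X,Y) = 2.3373 bits

Marginal of X (row sums):
  P(X=0) = 7/46 + 7/23 = 21/46
  P(X=1) = 3/23 + 13/46 = 19/46
  P(X=2) = 1/23 + 2/23 = 3/23
H(X) = -[(21/46)·log₂(21/46) + (19/46)·log₂(19/46) + (3/23)·log₂(3/23)]
  = 0.51644 + 0.52689 + 0.38330 = 1.4266 bits

H(Y|X) = Σ_x P(x)·H(Y|X=x):
  X=0: P(X=0) = 21/46, P(Y|X=0) = (1/3, 2/3) → H(Y|X=0) = 0.91830
  X=1: P(X=1) = 19/46, P(Y|X=1) = (6/19, 13/19) → H(Y|X=1) = 0.89974
  X=2: P(X=2) = 3/23, P(Y|X=2) = (1/3, 2/3) → H(Y|X=2) = 0.91830
H(Y|X) = (21/46)·0.91830 + (19/46)·0.89974 + (3/23)·0.91830 = 0.9106 bits

H(X,Y) = -Σ_{x,y} P(x,y) log₂ P(x,y). Per-cell terms -P(x,y)·log₂P(x,y):
  X=0: 0.41334, 0.52232
  X=1: 0.38330, 0.51523
  X=2: 0.19668, 0.30640
Sum of the 6 terms: H(X,Y) = 2.3373 bits

Chain rule check:
  H(X) + H(Y|X) = 1.4266 + 0.9106 = 2.3372 bits
  H(X,Y) = 2.3373 bits
✓ Chain rule verified (Δ = 0.0001 is 4-dp rounding noise: each of the three values was rounded independently).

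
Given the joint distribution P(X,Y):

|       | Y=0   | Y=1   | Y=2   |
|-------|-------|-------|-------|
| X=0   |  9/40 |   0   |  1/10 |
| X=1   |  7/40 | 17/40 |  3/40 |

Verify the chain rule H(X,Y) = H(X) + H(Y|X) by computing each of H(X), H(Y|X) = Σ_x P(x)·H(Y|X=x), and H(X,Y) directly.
H(X) = 0.9097 bits, H(Y|X) = 1.1516 bits, H(X,Y) = 2.0614 bits

Marginal of X (row sums):
  P(X=0) = 9/40 + 0 + 1/10 = 13/40
  P(X=1) = 7/40 + 17/40 + 3/40 = 27/40
H(X) = -[(13/40)·log₂(13/40) + (27/40)·log₂(27/40)]
  = 0.52698 + 0.38275 = 0.9097 bits

H(Y|X) = Σ_x P(x)·H(Y|X=x):
  X=0: P(X=0) = 13/40, P(Y|X=0) = (9/13, 0, 4/13) → H(Y|X=0) = 0.89049
  X=1: P(X=1) = 27/40, P(Y|X=1) = (7/27, 17/27, 1/9) → H(Y|X=1) = 1.27736
H(Y|X) = (13/40)·0.89049 + (27/40)·1.27736 = 1.1516 bits

H(X,Y) = -Σ_{x,y} P(x,y) log₂ P(x,y). Per-cell terms -P(x,y)·log₂P(x,y):
  X=0: 0.48420, 0.00000, 0.33219
  X=1: 0.44005, 0.52465, 0.28027
  (cells with P = 0 contribute 0)
Sum of the 6 terms: H(X,Y) = 2.0614 bits

Chain rule check:
  H(X) + H(Y|X) = 0.9097 + 1.1516 = 2.0613 bits
  H(X,Y) = 2.0614 bits
✓ Chain rule verified (Δ = 0.0001 is 4-dp rounding noise: each of the three values was rounded independently).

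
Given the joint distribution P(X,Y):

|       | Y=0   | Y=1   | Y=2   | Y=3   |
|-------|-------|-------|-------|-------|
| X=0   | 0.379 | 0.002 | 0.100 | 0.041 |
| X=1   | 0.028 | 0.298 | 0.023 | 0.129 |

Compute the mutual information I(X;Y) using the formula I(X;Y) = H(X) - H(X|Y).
0.6132 bits

I(X;Y) = H(X) - H(X|Y)

Marginal of X (row sums):
  P(X=0) = 0.379 + 0.002 + 0.100 + 0.041 = 0.522
  P(X=1) = 0.028 + 0.298 + 0.023 + 0.129 = 0.478
H(X) = -[0.522·log₂(0.522) + 0.478·log₂(0.478)]
  = 0.4896 + 0.5090 = 0.9986 bits

Marginal of Y (column sums):
  P(Y=0) = 0.379 + 0.028 = 0.407
  P(Y=1) = 0.002 + 0.298 = 0.300
  P(Y=2) = 0.100 + 0.023 = 0.123
  P(Y=3) = 0.041 + 0.129 = 0.170
H(X|Y) = Σ_y P(y)·H(X|Y=y):
  Y=0: P(Y=0) = 0.407, P(X|Y=0) = (379/407, 28/407) → H(X|Y=0) = 0.3614
  Y=1: P(Y=1) = 0.300, P(X|Y=1) = (1/150, 149/150) → H(X|Y=1) = 0.0578
  Y=2: P(Y=2) = 0.123, P(X|Y=2) = (100/123, 23/123) → H(X|Y=2) = 0.6951
  Y=3: P(Y=3) = 0.170, P(X|Y=3) = (41/170, 129/170) → H(X|Y=3) = 0.7970
H(X|Y) = 0.407·0.3614 + 0.300·0.0578 + 0.123·0.6951 + 0.170·0.7970 = 0.3854 bits

I(X;Y) = H(X) - H(X|Y) = 0.9986 - 0.3854 = 0.6132 bits

Cross-check via I(X;Y) = H(X) + H(Y) - H(X,Y): computing H(Y) from the column sums and H(X,Y) from the 8 cells in the same way gives H(Y) = 1.8554 bits and H(X,Y) = 2.2408 bits, so
I(X;Y) = 0.9986 + 1.8554 - 2.2408 = 0.6132 bits ✓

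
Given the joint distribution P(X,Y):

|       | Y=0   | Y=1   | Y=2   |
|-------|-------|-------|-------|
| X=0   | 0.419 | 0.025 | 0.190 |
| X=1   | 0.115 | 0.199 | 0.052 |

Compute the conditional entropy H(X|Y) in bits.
0.6961 bits

H(X|Y) = H(X,Y) - H(Y)

H(X,Y) = -Σ_{x,y} P(x,y) log₂ P(x,y). Per-cell terms -P(x,y)·log₂P(x,y):
  X=0: 0.525836, 0.133048, 0.455226
  X=1: 0.358834, 0.463503, 0.221798
Sum of the 6 terms: H(X,Y) = 2.158245 bits

Marginal of Y (column sums):
  P(Y=0) = 0.419 + 0.115 = 0.534
  P(Y=1) = 0.025 + 0.199 = 0.224
  P(Y=2) = 0.190 + 0.052 = 0.242
H(Y) = -[0.534·log₂(0.534) + 0.224·log₂(0.224) + 0.242·log₂(0.242)]
  = 0.483317 + 0.483488 + 0.495355 = 1.462160 bits

H(X|Y) = H(X,Y) - H(Y) = 2.158245 - 1.462160 = 0.6961 bits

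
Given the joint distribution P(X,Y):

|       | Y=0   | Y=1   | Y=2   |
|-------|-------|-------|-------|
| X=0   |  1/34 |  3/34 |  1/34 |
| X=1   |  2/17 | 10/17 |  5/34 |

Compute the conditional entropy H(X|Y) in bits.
0.5988 bits

H(X|Y) = H(X,Y) - H(Y)

H(X,Y) = -Σ_{x,y} P(x,y) log₂ P(x,y). Per-cell terms -P(x,y)·log₂P(x,y):
  X=0: 0.149631, 0.309044, 0.149631
  X=1: 0.363231, 0.450315, 0.406696
Sum of the 6 terms: H(X,Y) = 1.82855 bits

Marginal of Y (column sums):
  P(Y=0) = 1/34 + 2/17 = 5/34
  P(Y=1) = 3/34 + 10/17 = 23/34
  P(Y=2) = 1/34 + 5/34 = 3/17
H(Y) = -[(5/34)·log₂(5/34) + (23/34)·log₂(23/34) + (3/17)·log₂(3/17)]
  = 0.406696 + 0.381462 + 0.441618 = 1.22978 bits

H(X|Y) = H(X,Y) - H(Y) = 1.82855 - 1.22978 = 0.5988 bits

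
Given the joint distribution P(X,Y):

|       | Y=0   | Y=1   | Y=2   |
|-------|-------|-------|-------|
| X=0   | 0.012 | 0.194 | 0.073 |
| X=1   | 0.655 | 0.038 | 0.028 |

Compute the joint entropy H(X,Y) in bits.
1.5347 bits

H(X,Y) = -Σ_{x,y} P(x,y) log₂ P(x,y). Per-cell terms -P(x,y)·log₂P(x,y):
  X=0: 0.0766, 0.4590, 0.2756
  X=1: 0.3998, 0.1793, 0.1444
Sum of the 6 terms: H(X,Y) = 1.5347 bits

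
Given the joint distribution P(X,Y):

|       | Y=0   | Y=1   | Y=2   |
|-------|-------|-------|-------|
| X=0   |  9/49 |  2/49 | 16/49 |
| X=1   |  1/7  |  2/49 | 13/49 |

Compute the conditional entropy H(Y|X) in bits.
1.2694 bits

H(Y|X) = H(X,Y) - H(X)

H(X,Y) = -Σ_{x,y} P(x,y) log₂ P(x,y). Per-cell terms -P(x,y)·log₂P(x,y):
  X=0: 0.44904, 0.18836, 0.52725
  X=1: 0.40105, 0.18836, 0.50787
Sum of the 6 terms: H(X,Y) = 2.2619 bits

Marginal of X (row sums):
  P(X=0) = 9/49 + 2/49 + 16/49 = 27/49
  P(X=1) = 1/7 + 2/49 + 13/49 = 22/49
H(X) = -[(27/49)·log₂(27/49) + (22/49)·log₂(22/49)]
  = 0.47378 + 0.51870 = 0.9925 bits

H(Y|X) = H(X,Y) - H(X) = 2.2619 - 0.9925 = 1.2694 bits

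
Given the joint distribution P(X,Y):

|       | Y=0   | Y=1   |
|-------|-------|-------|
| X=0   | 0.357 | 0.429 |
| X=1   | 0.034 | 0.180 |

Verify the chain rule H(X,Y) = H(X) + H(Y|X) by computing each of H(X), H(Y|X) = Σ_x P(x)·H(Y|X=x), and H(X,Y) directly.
H(X) = 0.7491 bits, H(Y|X) = 0.9164 bits, H(X,Y) = 1.6655 bits

Marginal of X (row sums):
  P(X=0) = 0.357 + 0.429 = 0.786
  P(X=1) = 0.034 + 0.180 = 0.214
H(X) = -[0.786·log₂(0.786) + 0.214·log₂(0.214)]
  = 0.2731 + 0.4760 = 0.7491 bits

H(Y|X) = Σ_x P(x)·H(Y|X=x):
  X=0: P(X=0) = 0.786, P(Y|X=0) = (119/262, 143/262) → H(Y|X=0) = 0.9939
  X=1: P(X=1) = 0.214, P(Y|X=1) = (17/107, 90/107) → H(Y|X=1) = 0.6316
H(Y|X) = 0.786·0.9939 + 0.214·0.6316 = 0.9164 bits

H(X,Y) = -Σ_{x,y} P(x,y) log₂ P(x,y). Per-cell terms -P(x,y)·log₂P(x,y):
  X=0: 0.5305, 0.5238
  X=1: 0.1659, 0.4453
Sum of the 4 terms: H(X,Y) = 1.6655 bits

Chain rule check:
  H(X) + H(Y|X) = 0.7491 + 0.9164 = 1.6655 bits
  H(X,Y) = 1.6655 bits
✓ Chain rule verified.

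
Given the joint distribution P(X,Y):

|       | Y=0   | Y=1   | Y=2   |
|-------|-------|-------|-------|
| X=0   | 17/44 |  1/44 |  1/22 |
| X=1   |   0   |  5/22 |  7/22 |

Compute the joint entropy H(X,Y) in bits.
1.8683 bits

H(X,Y) = -Σ_{x,y} P(x,y) log₂ P(x,y). Per-cell terms -P(x,y)·log₂P(x,y):
  X=0: 0.53008, 0.12408, 0.20270
  X=1: 0.00000, 0.48580, 0.52566
  (cells with P = 0 contribute 0)
Sum of the 6 terms: H(X,Y) = 1.8683 bits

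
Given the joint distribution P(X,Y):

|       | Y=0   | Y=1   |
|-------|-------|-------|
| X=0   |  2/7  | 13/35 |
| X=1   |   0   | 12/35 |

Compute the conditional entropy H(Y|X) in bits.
0.6491 bits

H(Y|X) = H(X,Y) - H(X)

H(X,Y) = -Σ_{x,y} P(x,y) log₂ P(x,y). Per-cell terms -P(x,y)·log₂P(x,y):
  X=0: 0.5164, 0.5307
  X=1: 0.0000, 0.5295
  (cells with P = 0 contribute 0)
Sum of the 4 terms: H(X,Y) = 1.5766 bits

Marginal of X (row sums):
  P(X=0) = 2/7 + 13/35 = 23/35
  P(X=1) = 0 + 12/35 = 12/35
H(X) = -[(23/35)·log₂(23/35) + (12/35)·log₂(12/35)]
  = 0.3980 + 0.5295 = 0.9275 bits

H(Y|X) = H(X,Y) - H(X) = 1.5766 - 0.9275 = 0.6491 bits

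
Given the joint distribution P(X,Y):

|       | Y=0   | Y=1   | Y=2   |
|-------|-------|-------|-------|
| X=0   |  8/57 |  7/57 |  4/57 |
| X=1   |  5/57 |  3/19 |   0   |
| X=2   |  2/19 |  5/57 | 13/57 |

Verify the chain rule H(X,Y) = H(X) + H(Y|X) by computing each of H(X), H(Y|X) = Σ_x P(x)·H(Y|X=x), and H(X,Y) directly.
H(X) = 1.5513 bits, H(Y|X) = 1.3515 bits, H(X,Y) = 2.9028 bits

Marginal of X (row sums):
  P(X=0) = 8/57 + 7/57 + 4/57 = 1/3
  P(X=1) = 5/57 + 3/19 + 0 = 14/57
  P(X=2) = 2/19 + 5/57 + 13/57 = 8/19
H(X) = -[(1/3)·log₂(1/3) + (14/57)·log₂(14/57) + (8/19)·log₂(8/19)]
  = 0.52832 + 0.49750 + 0.52544 = 1.5513 bits

H(Y|X) = Σ_x P(x)·H(Y|X=x):
  X=0: P(X=0) = 1/3, P(Y|X=0) = (8/19, 7/19, 4/19) → H(Y|X=0) = 1.52943
  X=1: P(X=1) = 14/57, P(Y|X=1) = (5/14, 9/14, 0) → H(Y|X=1) = 0.94029
  X=2: P(X=2) = 8/19, P(Y|X=2) = (1/4, 5/24, 13/24) → H(Y|X=2) = 1.45058
H(Y|X) = (1/3)·1.52943 + (14/57)·0.94029 + (8/19)·1.45058 = 1.3515 bits

H(X,Y) = -Σ_{x,y} P(x,y) log₂ P(x,y). Per-cell terms -P(x,y)·log₂P(x,y):
  X=0: 0.39760, 0.37156, 0.26897
  X=1: 0.30798, 0.42047, 0.00000
  X=2: 0.34189, 0.30798, 0.48635
  (cells with P = 0 contribute 0)
Sum of the 9 terms: H(X,Y) = 2.9028 bits

Chain rule check:
  H(X) + H(Y|X) = 1.5513 + 1.3515 = 2.9028 bits
  H(X,Y) = 2.9028 bits
✓ Chain rule verified.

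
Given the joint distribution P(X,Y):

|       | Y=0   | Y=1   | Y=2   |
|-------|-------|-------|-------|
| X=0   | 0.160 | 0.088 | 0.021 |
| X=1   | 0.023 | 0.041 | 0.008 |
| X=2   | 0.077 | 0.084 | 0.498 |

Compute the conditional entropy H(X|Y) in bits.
0.8368 bits

H(X|Y) = H(X,Y) - H(Y)

H(X,Y) = -Σ_{x,y} P(x,y) log₂ P(x,y). Per-cell terms -P(x,y)·log₂P(x,y):
  X=0: 0.4230, 0.3086, 0.1170
  X=1: 0.1252, 0.1889, 0.0557
  X=2: 0.2848, 0.3002, 0.5009
Sum of the 9 terms: H(X,Y) = 2.3043 bits

Marginal of Y (column sums):
  P(Y=0) = 0.160 + 0.023 + 0.077 = 0.260
  P(Y=1) = 0.088 + 0.041 + 0.084 = 0.213
  P(Y=2) = 0.021 + 0.008 + 0.498 = 0.527
H(Y) = -[0.260·log₂(0.260) + 0.213·log₂(0.213) + 0.527·log₂(0.527)]
  = 0.5053 + 0.4752 + 0.4870 = 1.4675 bits

H(X|Y) = H(X,Y) - H(Y) = 2.3043 - 1.4675 = 0.8368 bits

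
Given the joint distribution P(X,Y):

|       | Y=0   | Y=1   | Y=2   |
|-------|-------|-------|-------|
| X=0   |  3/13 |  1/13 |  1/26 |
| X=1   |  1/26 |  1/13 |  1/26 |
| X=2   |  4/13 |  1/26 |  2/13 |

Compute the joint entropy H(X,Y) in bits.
2.7193 bits

H(X,Y) = -Σ_{x,y} P(x,y) log₂ P(x,y). Per-cell terms -P(x,y)·log₂P(x,y):
  X=0: 0.4882, 0.2846, 0.1808
  X=1: 0.1808, 0.2846, 0.1808
  X=2: 0.5232, 0.1808, 0.4155
Sum of the 9 terms: H(X,Y) = 2.7193 bits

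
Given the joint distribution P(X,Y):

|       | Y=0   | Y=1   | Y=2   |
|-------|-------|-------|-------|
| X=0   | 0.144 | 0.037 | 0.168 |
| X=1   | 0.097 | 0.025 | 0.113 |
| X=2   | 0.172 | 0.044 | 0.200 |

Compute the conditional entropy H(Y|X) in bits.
1.3780 bits

H(Y|X) = H(X,Y) - H(X)

H(X,Y) = -Σ_{x,y} P(x,y) log₂ P(x,y). Per-cell terms -P(x,y)·log₂P(x,y):
  X=0: 0.4026, 0.1760, 0.4323
  X=1: 0.3265, 0.1330, 0.3555
  X=2: 0.4368, 0.1983, 0.4644
Sum of the 9 terms: H(X,Y) = 2.9254 bits

Marginal of X (row sums):
  P(X=0) = 0.144 + 0.037 + 0.168 = 0.349
  P(X=1) = 0.097 + 0.025 + 0.113 = 0.235
  P(X=2) = 0.172 + 0.044 + 0.200 = 0.416
H(X) = -[0.349·log₂(0.349) + 0.235·log₂(0.235) + 0.416·log₂(0.416)]
  = 0.5300 + 0.4910 + 0.5264 = 1.5474 bits

H(Y|X) = H(X,Y) - H(X) = 2.9254 - 1.5474 = 1.3780 bits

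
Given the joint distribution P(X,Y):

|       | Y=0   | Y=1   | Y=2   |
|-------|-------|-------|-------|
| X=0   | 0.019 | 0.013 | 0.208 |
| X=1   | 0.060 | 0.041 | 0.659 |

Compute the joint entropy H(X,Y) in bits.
1.4902 bits

H(X,Y) = -Σ_{x,y} P(x,y) log₂ P(x,y). Per-cell terms -P(x,y)·log₂P(x,y):
  X=0: 0.10864, 0.08145, 0.47119
  X=1: 0.24353, 0.18894, 0.39649
Sum of the 6 terms: H(X,Y) = 1.4902 bits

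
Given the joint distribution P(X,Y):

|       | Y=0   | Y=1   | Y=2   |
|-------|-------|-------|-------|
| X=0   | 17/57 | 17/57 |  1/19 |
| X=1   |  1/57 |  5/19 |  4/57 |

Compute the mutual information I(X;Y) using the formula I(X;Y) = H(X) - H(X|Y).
0.1563 bits

I(X;Y) = H(X) - H(X|Y)

Marginal of X (row sums):
  P(X=0) = 17/57 + 17/57 + 1/19 = 37/57
  P(X=1) = 1/57 + 5/19 + 4/57 = 20/57
H(X) = -[(37/57)·log₂(37/57) + (20/57)·log₂(20/57)]
  = 0.40469 + 0.53016 = 0.93485 bits

Marginal of Y (column sums):
  P(Y=0) = 17/57 + 1/57 = 6/19
  P(Y=1) = 17/57 + 5/19 = 32/57
  P(Y=2) = 1/19 + 4/57 = 7/57
H(X|Y) = Σ_y P(y)·H(X|Y=y):
  Y=0: P(Y=0) = 6/19, P(X|Y=0) = (17/18, 1/18) → H(X|Y=0) = 0.30954
  Y=1: P(Y=1) = 32/57, P(X|Y=1) = (17/32, 15/32) → H(X|Y=1) = 0.99718
  Y=2: P(Y=2) = 7/57, P(X|Y=2) = (3/7, 4/7) → H(X|Y=2) = 0.98523
H(X|Y) = (6/19)·0.30954 + (32/57)·0.99718 + (7/57)·0.98523 = 0.77856 bits

I(X;Y) = H(X) - H(X|Y) = 0.93485 - 0.77856 = 0.1563 bits

Cross-check via I(X;Y) = H(X) + H(Y) - H(X,Y): computing H(Y) from the column sums and H(X,Y) from the 6 cells in the same way gives H(Y) = 1.36429 bits and H(X,Y) = 2.14286 bits, so
I(X;Y) = 0.93485 + 1.36429 - 2.14286 = 0.1563 bits ✓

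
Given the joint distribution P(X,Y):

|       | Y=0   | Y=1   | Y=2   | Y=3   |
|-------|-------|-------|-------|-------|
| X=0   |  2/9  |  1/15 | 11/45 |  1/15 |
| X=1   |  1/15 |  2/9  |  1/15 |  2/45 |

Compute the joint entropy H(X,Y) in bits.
2.7027 bits

H(X,Y) = -Σ_{x,y} P(x,y) log₂ P(x,y). Per-cell terms -P(x,y)·log₂P(x,y):
  X=0: 0.48221, 0.26046, 0.49681, 0.26046
  X=1: 0.26046, 0.48221, 0.26046, 0.19964
Sum of the 8 terms: H(X,Y) = 2.7027 bits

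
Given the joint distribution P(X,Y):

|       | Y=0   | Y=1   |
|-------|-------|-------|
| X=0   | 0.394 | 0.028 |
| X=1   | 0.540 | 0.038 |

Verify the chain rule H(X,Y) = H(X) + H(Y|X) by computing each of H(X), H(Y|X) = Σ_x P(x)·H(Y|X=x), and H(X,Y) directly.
H(X) = 0.9824 bits, H(Y|X) = 0.3508 bits, H(X,Y) = 1.3332 bits

Marginal of X (row sums):
  P(X=0) = 0.394 + 0.028 = 0.422
  P(X=1) = 0.540 + 0.038 = 0.578
H(X) = -[0.422·log₂(0.422) + 0.578·log₂(0.578)]
  = 0.52526 + 0.45712 = 0.9824 bits

H(Y|X) = Σ_x P(x)·H(Y|X=x):
  X=0: P(X=0) = 0.422, P(Y|X=0) = (197/211, 14/211) → H(Y|X=0) = 0.35216
  X=1: P(X=1) = 0.578, P(Y|X=1) = (270/289, 19/289) → H(Y|X=1) = 0.34984
H(Y|X) = 0.422·0.35216 + 0.578·0.34984 = 0.3508 bits

H(X,Y) = -Σ_{x,y} P(x,y) log₂ P(x,y). Per-cell terms -P(x,y)·log₂P(x,y):
  X=0: 0.52943, 0.14444
  X=1: 0.48004, 0.17928
Sum of the 4 terms: H(X,Y) = 1.3332 bits

Chain rule check:
  H(X) + H(Y|X) = 0.9824 + 0.3508 = 1.3332 bits
  H(X,Y) = 1.3332 bits
✓ Chain rule verified.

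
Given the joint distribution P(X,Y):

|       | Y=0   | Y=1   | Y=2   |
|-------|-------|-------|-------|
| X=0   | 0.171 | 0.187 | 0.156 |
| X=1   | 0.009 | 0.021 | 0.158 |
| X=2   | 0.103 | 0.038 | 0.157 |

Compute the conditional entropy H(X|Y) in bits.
1.3167 bits

H(X|Y) = H(X,Y) - H(Y)

H(X,Y) = -Σ_{x,y} P(x,y) log₂ P(x,y). Per-cell terms -P(x,y)·log₂P(x,y):
  X=0: 0.4357, 0.4523, 0.4181
  X=1: 0.0612, 0.1170, 0.4206
  X=2: 0.3378, 0.1793, 0.4194
Sum of the 9 terms: H(X,Y) = 2.8414 bits

Marginal of Y (column sums):
  P(Y=0) = 0.171 + 0.009 + 0.103 = 0.283
  P(Y=1) = 0.187 + 0.021 + 0.038 = 0.246
  P(Y=2) = 0.156 + 0.158 + 0.157 = 0.471
H(Y) = -[0.283·log₂(0.283) + 0.246·log₂(0.246) + 0.471·log₂(0.471)]
  = 0.5154 + 0.4977 + 0.5116 = 1.5247 bits

H(X|Y) = H(X,Y) - H(Y) = 2.8414 - 1.5247 = 1.3167 bits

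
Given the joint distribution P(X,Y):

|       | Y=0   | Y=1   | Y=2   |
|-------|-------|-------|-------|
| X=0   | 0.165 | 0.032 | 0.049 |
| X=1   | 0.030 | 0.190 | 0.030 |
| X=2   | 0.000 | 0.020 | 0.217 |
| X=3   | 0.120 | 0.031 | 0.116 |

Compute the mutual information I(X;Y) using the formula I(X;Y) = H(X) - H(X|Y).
0.5281 bits

I(X;Y) = H(X) - H(X|Y)

Marginal of X (row sums):
  P(X=0) = 0.165 + 0.032 + 0.049 = 0.246
  P(X=1) = 0.030 + 0.190 + 0.030 = 0.250
  P(X=2) = 0.000 + 0.020 + 0.217 = 0.237
  P(X=3) = 0.120 + 0.031 + 0.116 = 0.267
H(X) = -[0.246·log₂(0.246) + 0.250·log₂(0.250) + 0.237·log₂(0.237) + 0.267·log₂(0.267)]
  = 0.49772 + 0.50000 + 0.49226 + 0.50866 = 1.9986 bits

Marginal of Y (column sums):
  P(Y=0) = 0.165 + 0.030 + 0.000 + 0.120 = 0.315
  P(Y=1) = 0.032 + 0.190 + 0.020 + 0.031 = 0.273
  P(Y=2) = 0.049 + 0.030 + 0.217 + 0.116 = 0.412
H(X|Y) = Σ_y P(y)·H(X|Y=y):
  Y=0: P(Y=0) = 0.315, P(X|Y=0) = (11/21, 2/21, 0, 8/21) → H(X|Y=0) = 1.34214
  Y=1: P(Y=1) = 0.273, P(X|Y=1) = (32/273, 190/273, 20/273, 31/273) → H(X|Y=1) = 1.35909
  Y=2: P(Y=2) = 0.412, P(X|Y=2) = (49/412, 15/206, 217/412, 29/103) → H(X|Y=2) = 1.64254
H(X|Y) = 0.315·1.34214 + 0.273·1.35909 + 0.412·1.64254 = 1.4705 bits

I(X;Y) = H(X) - H(X|Y) = 1.9986 - 1.4705 = 0.5281 bits

Cross-check via I(X;Y) = H(X) + H(Y) - H(X,Y): computing H(Y) from the column sums and H(X,Y) from the 12 cells in the same way gives H(Y) = 1.5634 bits and H(X,Y) = 3.0339 bits, so
I(X;Y) = 1.9986 + 1.5634 - 3.0339 = 0.5281 bits ✓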